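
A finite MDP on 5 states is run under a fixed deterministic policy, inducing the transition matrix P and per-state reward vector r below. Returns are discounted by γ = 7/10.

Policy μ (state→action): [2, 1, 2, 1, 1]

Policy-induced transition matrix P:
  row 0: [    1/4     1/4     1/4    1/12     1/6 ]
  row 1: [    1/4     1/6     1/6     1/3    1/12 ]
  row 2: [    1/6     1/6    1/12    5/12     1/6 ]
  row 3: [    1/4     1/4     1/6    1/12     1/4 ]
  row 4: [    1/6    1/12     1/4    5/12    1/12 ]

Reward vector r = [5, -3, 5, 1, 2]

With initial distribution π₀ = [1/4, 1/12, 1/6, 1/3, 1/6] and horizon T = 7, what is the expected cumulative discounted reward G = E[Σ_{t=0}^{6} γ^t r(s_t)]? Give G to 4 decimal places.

G = 6.6345

t=0: π = [0.2500, 0.0833, 0.1667, 0.3333, 0.1667], E[r] = 2.5000, γ^t·E[r] = 2.500000, running G = 2.500000
t=1: π = [0.2222, 0.2014, 0.1875, 0.2153, 0.1736], E[r] = 2.0069, γ^t·E[r] = 1.404861, running G = 3.904861
t=2: π = [0.2199, 0.1887, 0.1840, 0.2541, 0.1534], E[r] = 2.0145, γ^t·E[r] = 0.987089, running G = 4.891950
t=3: π = [0.2219, 0.1934, 0.1824, 0.2430, 0.1593], E[r] = 2.0031, γ^t·E[r] = 0.687059, running G = 5.579009
t=4: π = [0.2215, 0.1921, 0.1832, 0.2456, 0.1575], E[r] = 2.0080, γ^t·E[r] = 0.482126, running G = 6.061135
t=5: π = [0.2216, 0.1925, 0.1830, 0.2449, 0.1580], E[r] = 2.0065, γ^t·E[r] = 0.337229, running G = 6.398364
t=6: π = [0.2216, 0.1924, 0.1831, 0.2451, 0.1579], E[r] = 2.0069, γ^t·E[r] = 0.236110, running G = 6.634474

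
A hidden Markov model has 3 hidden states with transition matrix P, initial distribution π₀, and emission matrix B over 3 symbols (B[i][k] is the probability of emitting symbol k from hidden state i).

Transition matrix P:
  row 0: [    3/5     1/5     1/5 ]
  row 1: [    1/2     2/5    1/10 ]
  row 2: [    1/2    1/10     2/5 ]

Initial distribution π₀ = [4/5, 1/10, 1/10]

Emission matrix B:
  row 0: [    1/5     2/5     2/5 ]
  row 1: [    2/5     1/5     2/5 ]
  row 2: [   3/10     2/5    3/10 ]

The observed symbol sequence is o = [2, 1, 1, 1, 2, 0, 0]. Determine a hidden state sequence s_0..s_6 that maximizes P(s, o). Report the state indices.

t=0: δ = [3.200e-01, 4.000e-02, 3.000e-02]  (obs o_0=2)
t=1: δ = [7.680e-02, 1.280e-02, 2.560e-02]  ψ = [0, 0, 0]  (obs o_1=1)
t=2: δ = [1.843e-02, 3.072e-03, 6.144e-03]  ψ = [0, 0, 0]  (obs o_2=1)
t=3: δ = [4.424e-03, 7.373e-04, 1.475e-03]  ψ = [0, 0, 0]  (obs o_3=1)
t=4: δ = [1.062e-03, 3.539e-04, 2.654e-04]  ψ = [0, 0, 0]  (obs o_4=2)
t=5: δ = [1.274e-04, 8.493e-05, 6.370e-05]  ψ = [0, 0, 0]  (obs o_5=0)
t=6: δ = [1.529e-05, 1.359e-05, 7.644e-06]  ψ = [0, 1, 0]  (obs o_6=0)
backtrack: best end state = 0; path = [0, 0, 0, 0, 0, 0, 0]

path = [0, 0, 0, 0, 0, 0, 0]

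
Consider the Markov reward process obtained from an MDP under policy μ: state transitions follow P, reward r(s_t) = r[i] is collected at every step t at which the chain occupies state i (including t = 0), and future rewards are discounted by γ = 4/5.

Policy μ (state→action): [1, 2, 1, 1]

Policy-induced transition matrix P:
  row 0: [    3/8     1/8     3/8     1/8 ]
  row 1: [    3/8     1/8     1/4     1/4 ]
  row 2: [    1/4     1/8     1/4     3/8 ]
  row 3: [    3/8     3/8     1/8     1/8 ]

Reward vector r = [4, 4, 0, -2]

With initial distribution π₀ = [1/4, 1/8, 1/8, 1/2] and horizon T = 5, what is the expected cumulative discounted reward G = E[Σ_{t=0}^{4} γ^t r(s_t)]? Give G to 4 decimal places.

t=0: π = [0.2500, 0.1250, 0.1250, 0.5000], E[r] = 0.5000, γ^t·E[r] = 0.500000, running G = 0.500000
t=1: π = [0.3594, 0.2500, 0.2188, 0.1719], E[r] = 2.0938, γ^t·E[r] = 1.675000, running G = 2.175000
t=2: π = [0.3477, 0.1680, 0.2734, 0.2109], E[r] = 1.6406, γ^t·E[r] = 1.050000, running G = 3.225000
t=3: π = [0.3408, 0.1777, 0.2671, 0.2144], E[r] = 1.6455, γ^t·E[r] = 0.842500, running G = 4.067500
t=4: π = [0.3416, 0.1786, 0.2658, 0.2140], E[r] = 1.6528, γ^t·E[r] = 0.677000, running G = 4.744500

G = 4.7445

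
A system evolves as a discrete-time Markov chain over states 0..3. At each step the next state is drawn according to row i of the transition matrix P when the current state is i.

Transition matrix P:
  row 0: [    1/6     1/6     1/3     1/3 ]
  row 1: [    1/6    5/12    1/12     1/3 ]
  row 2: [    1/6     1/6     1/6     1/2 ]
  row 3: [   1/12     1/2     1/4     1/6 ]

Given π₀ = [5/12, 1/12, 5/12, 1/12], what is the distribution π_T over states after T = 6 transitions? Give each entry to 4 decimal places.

π = [0.1406, 0.3611, 0.1861, 0.3122]

t=0: π = [0.4167, 0.0833, 0.4167, 0.0833]
t=1: π = [0.1597, 0.2153, 0.2361, 0.3889]
t=2: π = [0.1343, 0.3501, 0.2078, 0.3079]
t=3: π = [0.1410, 0.3568, 0.1855, 0.3166]
t=4: π = [0.1403, 0.3614, 0.1868, 0.3115]
t=5: π = [0.1407, 0.3608, 0.1859, 0.3126]
t=6: π = [0.1406, 0.3611, 0.1861, 0.3122]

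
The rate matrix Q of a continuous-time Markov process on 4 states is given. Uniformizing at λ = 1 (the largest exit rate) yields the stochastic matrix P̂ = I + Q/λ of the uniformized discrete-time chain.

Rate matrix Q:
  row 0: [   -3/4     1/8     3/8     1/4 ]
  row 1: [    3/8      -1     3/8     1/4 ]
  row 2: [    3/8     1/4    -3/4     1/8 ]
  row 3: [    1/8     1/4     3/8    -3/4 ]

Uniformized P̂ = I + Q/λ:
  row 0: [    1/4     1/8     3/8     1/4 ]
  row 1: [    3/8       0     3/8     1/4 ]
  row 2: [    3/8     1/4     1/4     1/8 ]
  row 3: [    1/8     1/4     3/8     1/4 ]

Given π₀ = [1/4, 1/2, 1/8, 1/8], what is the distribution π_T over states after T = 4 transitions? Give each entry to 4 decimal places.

π = [0.2867, 0.1718, 0.3333, 0.2083]

t=0: π = [0.2500, 0.5000, 0.1250, 0.1250]
t=1: π = [0.3125, 0.0938, 0.3594, 0.2344]
t=2: π = [0.2773, 0.1875, 0.3301, 0.2051]
t=3: π = [0.2891, 0.1685, 0.3337, 0.2087]
t=4: π = [0.2867, 0.1718, 0.3333, 0.2083]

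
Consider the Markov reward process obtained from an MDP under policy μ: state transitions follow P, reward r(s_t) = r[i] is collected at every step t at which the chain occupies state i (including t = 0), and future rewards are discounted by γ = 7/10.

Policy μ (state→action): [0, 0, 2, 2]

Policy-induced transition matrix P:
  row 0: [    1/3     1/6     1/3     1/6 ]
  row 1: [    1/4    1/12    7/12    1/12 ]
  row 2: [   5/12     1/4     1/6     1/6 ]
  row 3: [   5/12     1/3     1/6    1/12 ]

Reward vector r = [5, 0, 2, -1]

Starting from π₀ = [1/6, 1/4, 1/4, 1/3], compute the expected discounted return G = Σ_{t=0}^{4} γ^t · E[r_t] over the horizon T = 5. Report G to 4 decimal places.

t=0: π = [0.1667, 0.2500, 0.2500, 0.3333], E[r] = 1.0000, γ^t·E[r] = 1.000000, running G = 1.000000
t=1: π = [0.3611, 0.2222, 0.2986, 0.1181], E[r] = 2.2847, γ^t·E[r] = 1.599306, running G = 2.599306
t=2: π = [0.3495, 0.1927, 0.3194, 0.1383], E[r] = 2.2483, γ^t·E[r] = 1.101649, running G = 3.700955
t=3: π = [0.3554, 0.2003, 0.3052, 0.1391], E[r] = 2.2485, γ^t·E[r] = 0.771221, running G = 4.472176
t=4: π = [0.3537, 0.1986, 0.3094, 0.1384], E[r] = 2.2487, γ^t·E[r] = 0.539904, running G = 5.012079

G = 5.0121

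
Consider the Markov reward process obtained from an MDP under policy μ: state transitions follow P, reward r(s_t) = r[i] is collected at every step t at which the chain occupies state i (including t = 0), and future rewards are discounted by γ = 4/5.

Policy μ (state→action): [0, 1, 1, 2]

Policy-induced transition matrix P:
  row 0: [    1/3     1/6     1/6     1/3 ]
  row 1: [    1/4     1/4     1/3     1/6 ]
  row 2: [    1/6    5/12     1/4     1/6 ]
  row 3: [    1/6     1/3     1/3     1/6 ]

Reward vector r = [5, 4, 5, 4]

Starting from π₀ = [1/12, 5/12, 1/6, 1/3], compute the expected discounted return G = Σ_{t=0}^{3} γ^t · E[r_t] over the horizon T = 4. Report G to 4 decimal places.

t=0: π = [0.0833, 0.4167, 0.1667, 0.3333], E[r] = 4.2500, γ^t·E[r] = 4.250000, running G = 4.250000
t=1: π = [0.2153, 0.2986, 0.3056, 0.1806], E[r] = 4.5208, γ^t·E[r] = 3.616667, running G = 7.866667
t=2: π = [0.2274, 0.2980, 0.2720, 0.2025], E[r] = 4.4994, γ^t·E[r] = 2.879630, running G = 10.746296
t=3: π = [0.2294, 0.2933, 0.2728, 0.2046], E[r] = 4.5022, γ^t·E[r] = 2.305111, running G = 13.051407

G = 13.0514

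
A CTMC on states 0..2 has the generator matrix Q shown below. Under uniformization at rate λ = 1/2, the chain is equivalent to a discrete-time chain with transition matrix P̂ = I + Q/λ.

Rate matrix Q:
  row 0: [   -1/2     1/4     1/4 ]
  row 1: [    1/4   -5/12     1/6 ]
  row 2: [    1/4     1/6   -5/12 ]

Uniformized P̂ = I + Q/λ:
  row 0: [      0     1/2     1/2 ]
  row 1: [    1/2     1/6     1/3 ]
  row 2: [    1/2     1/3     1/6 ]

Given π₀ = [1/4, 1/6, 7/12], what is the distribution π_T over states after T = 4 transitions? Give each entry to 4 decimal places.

π = [0.3281, 0.3358, 0.3361]

t=0: π = [0.2500, 0.1667, 0.5833]
t=1: π = [0.3750, 0.3472, 0.2778]
t=2: π = [0.3125, 0.3380, 0.3495]
t=3: π = [0.3438, 0.3291, 0.3272]
t=4: π = [0.3281, 0.3358, 0.3361]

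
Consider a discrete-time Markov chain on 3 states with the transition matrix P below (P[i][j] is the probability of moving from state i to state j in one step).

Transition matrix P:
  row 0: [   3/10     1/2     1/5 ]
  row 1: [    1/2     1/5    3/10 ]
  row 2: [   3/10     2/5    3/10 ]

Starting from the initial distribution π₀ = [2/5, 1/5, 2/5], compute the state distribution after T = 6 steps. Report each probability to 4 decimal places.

π = [0.3729, 0.3643, 0.2627]

t=0: π = [0.4000, 0.2000, 0.4000]
t=1: π = [0.3400, 0.4000, 0.2600]
t=2: π = [0.3800, 0.3540, 0.2660]
t=3: π = [0.3708, 0.3672, 0.2620]
t=4: π = [0.3734, 0.3636, 0.2629]
t=5: π = [0.3727, 0.3646, 0.2627]
t=6: π = [0.3729, 0.3643, 0.2627]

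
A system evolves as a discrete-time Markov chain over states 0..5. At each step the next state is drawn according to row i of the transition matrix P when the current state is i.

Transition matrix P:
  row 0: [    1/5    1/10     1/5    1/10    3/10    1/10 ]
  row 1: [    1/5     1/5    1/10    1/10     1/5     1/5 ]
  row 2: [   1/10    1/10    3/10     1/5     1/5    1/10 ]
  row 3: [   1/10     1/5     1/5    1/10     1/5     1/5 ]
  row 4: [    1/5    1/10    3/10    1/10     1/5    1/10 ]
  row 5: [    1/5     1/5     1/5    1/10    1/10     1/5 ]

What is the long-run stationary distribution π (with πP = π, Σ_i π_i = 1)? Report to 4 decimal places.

Balance equations π_j = Σ_i π_i·P[i][j]:
  π_0 = 1/5·π_0 + 1/5·π_1 + 1/10·π_2 + 1/10·π_3 + 1/5·π_4 + 1/5·π_5
  π_1 = 1/10·π_0 + 1/5·π_1 + 1/10·π_2 + 1/5·π_3 + 1/10·π_4 + 1/5·π_5
  π_2 = 1/5·π_0 + 1/10·π_1 + 3/10·π_2 + 1/5·π_3 + 3/10·π_4 + 1/5·π_5
  π_3 = 1/10·π_0 + 1/10·π_1 + 1/5·π_2 + 1/10·π_3 + 1/10·π_4 + 1/10·π_5
  π_4 = 3/10·π_0 + 1/5·π_1 + 1/5·π_2 + 1/5·π_3 + 1/5·π_4 + 1/10·π_5
  normalize: π_0 + π_1 + π_2 + π_3 + π_4 + π_5 = 1
Solving the linear system gives exactly π = [661/4011, 563/4011, 919/4011, 493/4011, 116/573, 563/4011].

π = [0.1648, 0.1404, 0.2291, 0.1229, 0.2024, 0.1404]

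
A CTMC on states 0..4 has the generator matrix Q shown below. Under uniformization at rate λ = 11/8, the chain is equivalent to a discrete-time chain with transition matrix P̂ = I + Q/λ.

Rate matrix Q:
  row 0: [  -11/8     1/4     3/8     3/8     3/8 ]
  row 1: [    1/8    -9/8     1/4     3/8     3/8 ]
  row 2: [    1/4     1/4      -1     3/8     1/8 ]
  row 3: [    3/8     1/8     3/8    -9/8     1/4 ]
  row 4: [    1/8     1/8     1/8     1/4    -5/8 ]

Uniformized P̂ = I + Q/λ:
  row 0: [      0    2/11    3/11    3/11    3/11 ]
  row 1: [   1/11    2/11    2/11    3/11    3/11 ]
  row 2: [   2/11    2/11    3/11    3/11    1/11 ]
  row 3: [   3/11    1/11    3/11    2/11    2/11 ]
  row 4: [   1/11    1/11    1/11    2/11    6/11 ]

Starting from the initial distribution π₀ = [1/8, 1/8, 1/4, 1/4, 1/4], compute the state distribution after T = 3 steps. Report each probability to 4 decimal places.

π = [0.1388, 0.1350, 0.2081, 0.2260, 0.2921]

t=0: π = [0.1250, 0.1250, 0.2500, 0.2500, 0.2500]
t=1: π = [0.1477, 0.1364, 0.2159, 0.2273, 0.2727]
t=2: π = [0.1384, 0.1364, 0.2107, 0.2273, 0.2872]
t=3: π = [0.1388, 0.1350, 0.2081, 0.2260, 0.2921]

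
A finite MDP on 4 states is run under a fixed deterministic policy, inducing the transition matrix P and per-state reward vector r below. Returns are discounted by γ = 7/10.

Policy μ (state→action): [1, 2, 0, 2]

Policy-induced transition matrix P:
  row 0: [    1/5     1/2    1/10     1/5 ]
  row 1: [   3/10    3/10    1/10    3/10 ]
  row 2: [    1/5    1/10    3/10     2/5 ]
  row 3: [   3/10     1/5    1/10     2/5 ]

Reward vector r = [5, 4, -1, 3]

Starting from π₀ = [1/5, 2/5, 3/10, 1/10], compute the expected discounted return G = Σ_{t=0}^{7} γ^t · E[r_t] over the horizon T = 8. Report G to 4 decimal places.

G = 9.5489

t=0: π = [0.2000, 0.4000, 0.3000, 0.1000], E[r] = 2.6000, γ^t·E[r] = 2.600000, running G = 2.600000
t=1: π = [0.2500, 0.2700, 0.1600, 0.3200], E[r] = 3.1300, γ^t·E[r] = 2.191000, running G = 4.791000
t=2: π = [0.2590, 0.2860, 0.1320, 0.3230], E[r] = 3.2760, γ^t·E[r] = 1.605240, running G = 6.396240
t=3: π = [0.2609, 0.2931, 0.1264, 0.3196], E[r] = 3.3093, γ^t·E[r] = 1.135090, running G = 7.531330
t=4: π = [0.2613, 0.2949, 0.1253, 0.3185], E[r] = 3.3164, γ^t·E[r] = 0.796258, running G = 8.327588
t=5: π = [0.2613, 0.2953, 0.1251, 0.3183], E[r] = 3.3178, γ^t·E[r] = 0.557625, running G = 8.885213
t=6: π = [0.2614, 0.2954, 0.1250, 0.3182], E[r] = 3.3181, γ^t·E[r] = 0.390372, running G = 9.275585
t=7: π = [0.2614, 0.2955, 0.1250, 0.3182], E[r] = 3.3182, γ^t·E[r] = 0.273265, running G = 9.548850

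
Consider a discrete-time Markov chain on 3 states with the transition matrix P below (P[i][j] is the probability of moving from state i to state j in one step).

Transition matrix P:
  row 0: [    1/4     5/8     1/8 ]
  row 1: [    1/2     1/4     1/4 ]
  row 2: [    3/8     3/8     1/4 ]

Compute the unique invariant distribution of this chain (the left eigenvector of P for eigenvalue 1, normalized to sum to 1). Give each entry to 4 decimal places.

π = [0.3797, 0.4177, 0.2025]

Balance equations π_j = Σ_i π_i·P[i][j]:
  π_0 = 1/4·π_0 + 1/2·π_1 + 3/8·π_2
  π_1 = 5/8·π_0 + 1/4·π_1 + 3/8·π_2
  normalize: π_0 + π_1 + π_2 = 1
Solving the linear system gives exactly π = [30/79, 33/79, 16/79].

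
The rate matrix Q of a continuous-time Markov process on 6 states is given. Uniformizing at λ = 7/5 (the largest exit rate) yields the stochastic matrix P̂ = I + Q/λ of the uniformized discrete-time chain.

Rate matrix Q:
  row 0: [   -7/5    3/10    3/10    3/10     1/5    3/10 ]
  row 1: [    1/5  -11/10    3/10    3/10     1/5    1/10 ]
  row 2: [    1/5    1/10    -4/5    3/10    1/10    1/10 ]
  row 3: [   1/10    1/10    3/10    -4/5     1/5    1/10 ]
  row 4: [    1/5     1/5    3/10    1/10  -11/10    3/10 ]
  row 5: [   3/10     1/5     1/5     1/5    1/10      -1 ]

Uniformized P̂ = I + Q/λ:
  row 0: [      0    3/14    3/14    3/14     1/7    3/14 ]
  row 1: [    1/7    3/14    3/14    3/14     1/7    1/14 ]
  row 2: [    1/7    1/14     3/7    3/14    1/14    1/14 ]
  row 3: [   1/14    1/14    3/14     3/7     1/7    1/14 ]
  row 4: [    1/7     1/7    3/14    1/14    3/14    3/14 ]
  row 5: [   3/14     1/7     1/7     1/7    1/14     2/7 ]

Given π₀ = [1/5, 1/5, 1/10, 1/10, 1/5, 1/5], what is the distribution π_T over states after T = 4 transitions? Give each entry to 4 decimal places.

t=0: π = [0.2000, 0.2000, 0.1000, 0.1000, 0.2000, 0.2000]
t=1: π = [0.1214, 0.1571, 0.2214, 0.1929, 0.1357, 0.1714]
t=2: π = [0.1240, 0.1332, 0.2495, 0.2240, 0.1245, 0.1449]
t=3: π = [0.1195, 0.1274, 0.2574, 0.2341, 0.1236, 0.1380]
t=4: π = [0.1189, 0.1254, 0.2596, 0.2370, 0.1234, 0.1357]

π = [0.1189, 0.1254, 0.2596, 0.2370, 0.1234, 0.1357]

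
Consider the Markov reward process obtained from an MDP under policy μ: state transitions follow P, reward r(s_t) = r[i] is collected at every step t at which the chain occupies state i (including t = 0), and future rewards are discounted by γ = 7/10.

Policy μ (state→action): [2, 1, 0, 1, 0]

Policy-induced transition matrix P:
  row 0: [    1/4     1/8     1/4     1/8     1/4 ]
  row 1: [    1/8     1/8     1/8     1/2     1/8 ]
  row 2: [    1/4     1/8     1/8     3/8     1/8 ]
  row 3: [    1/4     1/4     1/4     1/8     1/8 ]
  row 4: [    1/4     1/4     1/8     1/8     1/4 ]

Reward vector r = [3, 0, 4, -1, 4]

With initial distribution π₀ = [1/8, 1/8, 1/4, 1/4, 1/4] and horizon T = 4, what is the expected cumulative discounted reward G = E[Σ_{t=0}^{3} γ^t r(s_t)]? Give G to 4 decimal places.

G = 4.9814

t=0: π = [0.1250, 0.1250, 0.2500, 0.2500, 0.2500], E[r] = 2.1250, γ^t·E[r] = 2.125000, running G = 2.125000
t=1: π = [0.2344, 0.1875, 0.1719, 0.2344, 0.1719], E[r] = 1.8438, γ^t·E[r] = 1.290625, running G = 3.415625
t=2: π = [0.2266, 0.1758, 0.1836, 0.2383, 0.1758], E[r] = 1.8789, γ^t·E[r] = 0.920664, running G = 4.336289
t=3: π = [0.2280, 0.1768, 0.1831, 0.2368, 0.1753], E[r] = 1.8809, γ^t·E[r] = 0.645135, running G = 4.981424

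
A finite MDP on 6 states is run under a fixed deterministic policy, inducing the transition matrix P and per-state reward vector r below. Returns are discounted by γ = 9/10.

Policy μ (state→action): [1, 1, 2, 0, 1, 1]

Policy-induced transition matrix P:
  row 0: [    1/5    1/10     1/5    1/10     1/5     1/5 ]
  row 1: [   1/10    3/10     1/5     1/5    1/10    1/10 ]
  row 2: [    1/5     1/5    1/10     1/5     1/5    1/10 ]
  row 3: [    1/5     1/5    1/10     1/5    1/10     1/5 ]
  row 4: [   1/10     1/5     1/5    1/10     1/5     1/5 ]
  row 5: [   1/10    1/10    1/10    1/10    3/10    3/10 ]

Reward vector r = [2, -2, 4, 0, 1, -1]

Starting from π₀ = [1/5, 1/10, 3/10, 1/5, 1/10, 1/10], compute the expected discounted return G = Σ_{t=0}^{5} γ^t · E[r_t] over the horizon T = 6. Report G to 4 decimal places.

t=0: π = [0.2000, 0.1000, 0.3000, 0.2000, 0.1000, 0.1000], E[r] = 1.4000, γ^t·E[r] = 1.400000, running G = 1.400000
t=1: π = [0.1700, 0.1800, 0.1400, 0.1600, 0.1800, 0.1700], E[r] = 0.5500, γ^t·E[r] = 0.495000, running G = 1.895000
t=2: π = [0.1470, 0.1840, 0.1530, 0.1480, 0.1830, 0.1850], E[r] = 0.5360, γ^t·E[r] = 0.434160, running G = 2.329160
t=3: π = [0.1448, 0.1852, 0.1514, 0.1485, 0.1853, 0.1848], E[r] = 0.5253, γ^t·E[r] = 0.382944, running G = 2.712104
t=4: π = [0.1445, 0.1856, 0.1515, 0.1485, 0.1851, 0.1848], E[r] = 0.5242, γ^t·E[r] = 0.343947, running G = 3.056051
t=5: π = [0.1445, 0.1856, 0.1515, 0.1486, 0.1851, 0.1848], E[r] = 0.5240, γ^t·E[r] = 0.309420, running G = 3.365471

G = 3.3655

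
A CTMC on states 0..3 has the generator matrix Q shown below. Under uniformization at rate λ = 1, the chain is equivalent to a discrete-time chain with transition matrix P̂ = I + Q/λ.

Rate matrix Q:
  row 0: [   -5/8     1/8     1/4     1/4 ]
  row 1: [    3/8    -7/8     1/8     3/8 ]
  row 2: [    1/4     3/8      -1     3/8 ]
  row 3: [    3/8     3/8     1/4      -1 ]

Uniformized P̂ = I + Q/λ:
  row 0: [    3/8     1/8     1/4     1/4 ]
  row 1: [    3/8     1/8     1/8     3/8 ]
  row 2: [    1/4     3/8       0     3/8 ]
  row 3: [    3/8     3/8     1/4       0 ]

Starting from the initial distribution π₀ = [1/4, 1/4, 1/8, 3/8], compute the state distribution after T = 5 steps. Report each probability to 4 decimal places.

t=0: π = [0.2500, 0.2500, 0.1250, 0.3750]
t=1: π = [0.3594, 0.2500, 0.1875, 0.2031]
t=2: π = [0.3516, 0.2227, 0.1719, 0.2539]
t=3: π = [0.3535, 0.2314, 0.1792, 0.2358]
t=4: π = [0.3526, 0.2288, 0.1763, 0.2424]
t=5: π = [0.3530, 0.2297, 0.1773, 0.2400]

π = [0.3530, 0.2297, 0.1773, 0.2400]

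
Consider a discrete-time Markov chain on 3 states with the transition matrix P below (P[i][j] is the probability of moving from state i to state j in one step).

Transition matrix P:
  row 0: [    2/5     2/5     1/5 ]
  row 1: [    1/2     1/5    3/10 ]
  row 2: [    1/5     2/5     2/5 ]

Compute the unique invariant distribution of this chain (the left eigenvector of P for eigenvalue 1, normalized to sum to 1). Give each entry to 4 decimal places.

π = [0.3750, 0.3333, 0.2917]

Balance equations π_j = Σ_i π_i·P[i][j]:
  π_0 = 2/5·π_0 + 1/2·π_1 + 1/5·π_2
  π_1 = 2/5·π_0 + 1/5·π_1 + 2/5·π_2
  normalize: π_0 + π_1 + π_2 = 1
Solving the linear system gives exactly π = [3/8, 1/3, 7/24].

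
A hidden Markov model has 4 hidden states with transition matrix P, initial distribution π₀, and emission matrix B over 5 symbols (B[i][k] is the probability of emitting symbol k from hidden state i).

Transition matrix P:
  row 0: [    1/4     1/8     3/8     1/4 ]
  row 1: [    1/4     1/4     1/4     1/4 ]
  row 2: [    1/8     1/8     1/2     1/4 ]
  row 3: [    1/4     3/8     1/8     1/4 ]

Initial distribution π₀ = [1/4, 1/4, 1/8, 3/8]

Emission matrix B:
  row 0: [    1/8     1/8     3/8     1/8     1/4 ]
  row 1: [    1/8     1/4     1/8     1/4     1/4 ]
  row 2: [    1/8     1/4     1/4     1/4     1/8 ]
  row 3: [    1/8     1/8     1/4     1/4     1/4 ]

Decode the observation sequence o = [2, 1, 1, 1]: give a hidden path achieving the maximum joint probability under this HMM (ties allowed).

t=0: δ = [9.375e-02, 3.125e-02, 3.125e-02, 9.375e-02]  (obs o_0=2)
t=1: δ = [2.930e-03, 8.789e-03, 8.789e-03, 2.930e-03]  ψ = [0, 3, 0, 0]  (obs o_1=1)
t=2: δ = [2.747e-04, 5.493e-04, 1.099e-03, 2.747e-04]  ψ = [1, 1, 2, 1]  (obs o_2=1)
t=3: δ = [1.717e-05, 3.433e-05, 1.373e-04, 3.433e-05]  ψ = [1, 1, 2, 2]  (obs o_3=1)
backtrack: best end state = 2; path = [0, 2, 2, 2]

path = [0, 2, 2, 2]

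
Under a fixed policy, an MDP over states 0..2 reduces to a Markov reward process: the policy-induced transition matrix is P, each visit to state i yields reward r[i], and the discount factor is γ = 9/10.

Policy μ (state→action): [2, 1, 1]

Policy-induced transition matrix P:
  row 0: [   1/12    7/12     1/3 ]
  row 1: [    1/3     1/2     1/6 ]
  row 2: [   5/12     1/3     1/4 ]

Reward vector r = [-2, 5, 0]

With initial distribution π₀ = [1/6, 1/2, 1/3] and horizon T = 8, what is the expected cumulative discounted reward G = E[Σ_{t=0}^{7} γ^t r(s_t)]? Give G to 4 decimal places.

t=0: π = [0.1667, 0.5000, 0.3333], E[r] = 2.1667, γ^t·E[r] = 2.166667, running G = 2.166667
t=1: π = [0.3194, 0.4583, 0.2222], E[r] = 1.6528, γ^t·E[r] = 1.487500, running G = 3.654167
t=2: π = [0.2720, 0.4896, 0.2384], E[r] = 1.9039, γ^t·E[r] = 1.542188, running G = 5.196354
t=3: π = [0.2852, 0.4829, 0.2319], E[r] = 1.8442, γ^t·E[r] = 1.344445, running G = 6.540799
t=4: π = [0.2814, 0.4851, 0.2335], E[r] = 1.8629, γ^t·E[r] = 1.222251, running G = 7.763050
t=5: π = [0.2825, 0.4845, 0.2330], E[r] = 1.8577, γ^t·E[r] = 1.096964, running G = 8.860015
t=6: π = [0.2821, 0.4847, 0.2332], E[r] = 1.8592, γ^t·E[r] = 0.988072, running G = 9.848086
t=7: π = [0.2822, 0.4847, 0.2331], E[r] = 1.8588, γ^t·E[r] = 0.889058, running G = 10.737144

G = 10.7371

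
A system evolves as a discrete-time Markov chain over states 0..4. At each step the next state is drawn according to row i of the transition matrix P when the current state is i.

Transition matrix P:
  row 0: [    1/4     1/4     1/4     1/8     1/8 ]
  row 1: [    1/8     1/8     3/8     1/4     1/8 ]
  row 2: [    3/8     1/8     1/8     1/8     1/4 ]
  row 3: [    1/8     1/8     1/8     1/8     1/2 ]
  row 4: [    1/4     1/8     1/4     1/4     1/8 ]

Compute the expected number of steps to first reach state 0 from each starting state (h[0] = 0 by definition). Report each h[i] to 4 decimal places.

h = [0.0000, 4.6942, 3.7025, 4.7603, 4.2314]

First-step conditioning: h[0] = 0; for i ≠ 0, h[i] = 1 + Σ_k P[i][k]·h[k].
  h[1] = 1 + 1/8·h[1] + 3/8·h[2] + 1/4·h[3] + 1/8·h[4]
  h[2] = 1 + 1/8·h[1] + 1/8·h[2] + 1/8·h[3] + 1/4·h[4]
  h[3] = 1 + 1/8·h[1] + 1/8·h[2] + 1/8·h[3] + 1/2·h[4]
  h[4] = 1 + 1/8·h[1] + 1/4·h[2] + 1/4·h[3] + 1/8·h[4]
Solving the 4×4 linear system over states ≠ 0 gives exactly h = [0, 568/121, 448/121, 576/121, 512/121] (h[0] = 0 is the target).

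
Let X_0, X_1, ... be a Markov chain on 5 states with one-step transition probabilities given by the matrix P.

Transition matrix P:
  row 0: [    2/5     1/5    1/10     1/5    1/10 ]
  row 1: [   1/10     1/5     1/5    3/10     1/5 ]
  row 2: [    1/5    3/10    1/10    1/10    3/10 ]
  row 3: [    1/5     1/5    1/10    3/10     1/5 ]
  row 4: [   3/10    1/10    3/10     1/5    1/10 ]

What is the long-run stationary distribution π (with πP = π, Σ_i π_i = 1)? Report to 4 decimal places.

π = [0.2469, 0.1981, 0.1545, 0.2271, 0.1734]

Balance equations π_j = Σ_i π_i·P[i][j]:
  π_0 = 2/5·π_0 + 1/10·π_1 + 1/5·π_2 + 1/5·π_3 + 3/10·π_4
  π_1 = 1/5·π_0 + 1/5·π_1 + 3/10·π_2 + 1/5·π_3 + 1/10·π_4
  π_2 = 1/10·π_0 + 1/5·π_1 + 1/10·π_2 + 1/10·π_3 + 3/10·π_4
  π_3 = 1/5·π_0 + 3/10·π_1 + 1/10·π_2 + 3/10·π_3 + 1/5·π_4
  normalize: π_0 + π_1 + π_2 + π_3 + π_4 = 1
Solving the linear system gives exactly π = [20/81, 1717/8667, 1339/8667, 656/2889, 167/963].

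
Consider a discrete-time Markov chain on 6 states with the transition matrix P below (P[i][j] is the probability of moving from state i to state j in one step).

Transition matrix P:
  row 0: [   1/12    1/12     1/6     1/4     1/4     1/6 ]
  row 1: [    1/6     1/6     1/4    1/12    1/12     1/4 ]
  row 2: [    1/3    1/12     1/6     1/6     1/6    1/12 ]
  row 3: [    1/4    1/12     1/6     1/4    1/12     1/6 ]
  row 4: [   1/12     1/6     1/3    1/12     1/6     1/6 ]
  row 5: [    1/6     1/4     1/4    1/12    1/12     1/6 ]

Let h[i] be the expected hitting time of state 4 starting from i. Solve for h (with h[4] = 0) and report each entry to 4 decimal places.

First-step conditioning: h[4] = 0; for i ≠ 4, h[i] = 1 + Σ_k P[i][k]·h[k].
  h[0] = 1 + 1/12·h[0] + 1/12·h[1] + 1/6·h[2] + 1/4·h[3] + 1/6·h[5]
  h[1] = 1 + 1/6·h[0] + 1/6·h[1] + 1/4·h[2] + 1/12·h[3] + 1/4·h[5]
  h[2] = 1 + 1/3·h[0] + 1/12·h[1] + 1/6·h[2] + 1/6·h[3] + 1/12·h[5]
  h[3] = 1 + 1/4·h[0] + 1/12·h[1] + 1/6·h[2] + 1/4·h[3] + 1/6·h[5]
  h[5] = 1 + 1/6·h[0] + 1/4·h[1] + 1/4·h[2] + 1/12·h[3] + 1/6·h[5]
Solving the 5×5 linear system over states ≠ 4 gives exactly h = [1089/170, 2553/340, 1149/170, 2541/340, 0, 2553/340] (h[4] = 0 is the target).

h = [6.4059, 7.5088, 6.7588, 7.4735, 0.0000, 7.5088]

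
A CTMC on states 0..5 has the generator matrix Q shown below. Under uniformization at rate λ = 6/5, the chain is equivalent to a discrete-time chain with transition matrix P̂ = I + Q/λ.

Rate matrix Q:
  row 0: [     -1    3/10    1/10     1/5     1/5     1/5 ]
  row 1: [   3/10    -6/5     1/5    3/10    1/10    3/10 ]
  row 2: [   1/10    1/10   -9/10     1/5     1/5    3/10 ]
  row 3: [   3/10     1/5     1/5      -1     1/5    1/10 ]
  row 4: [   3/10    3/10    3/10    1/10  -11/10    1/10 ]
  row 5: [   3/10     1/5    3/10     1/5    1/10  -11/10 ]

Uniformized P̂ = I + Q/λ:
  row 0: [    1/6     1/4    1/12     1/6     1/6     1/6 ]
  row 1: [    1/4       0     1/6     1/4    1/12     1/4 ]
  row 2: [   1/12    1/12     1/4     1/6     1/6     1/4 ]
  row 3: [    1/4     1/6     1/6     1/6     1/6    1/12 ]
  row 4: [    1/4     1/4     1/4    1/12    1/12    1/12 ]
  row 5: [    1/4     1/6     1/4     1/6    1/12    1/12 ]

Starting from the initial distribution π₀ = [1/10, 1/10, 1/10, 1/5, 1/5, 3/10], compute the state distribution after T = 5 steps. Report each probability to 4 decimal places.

t=0: π = [0.1000, 0.1000, 0.1000, 0.2000, 0.2000, 0.3000]
t=1: π = [0.2250, 0.1667, 0.2083, 0.1583, 0.1167, 0.1250]
t=2: π = [0.1965, 0.1500, 0.1854, 0.1708, 0.1326, 0.1646]
t=3: π = [0.2027, 0.1536, 0.1905, 0.1681, 0.1294, 0.1556]
t=4: π = [0.2014, 0.1529, 0.1894, 0.1687, 0.1301, 0.1576]
t=5: π = [0.2017, 0.1530, 0.1896, 0.1686, 0.1300, 0.1572]

π = [0.2017, 0.1530, 0.1896, 0.1686, 0.1300, 0.1572]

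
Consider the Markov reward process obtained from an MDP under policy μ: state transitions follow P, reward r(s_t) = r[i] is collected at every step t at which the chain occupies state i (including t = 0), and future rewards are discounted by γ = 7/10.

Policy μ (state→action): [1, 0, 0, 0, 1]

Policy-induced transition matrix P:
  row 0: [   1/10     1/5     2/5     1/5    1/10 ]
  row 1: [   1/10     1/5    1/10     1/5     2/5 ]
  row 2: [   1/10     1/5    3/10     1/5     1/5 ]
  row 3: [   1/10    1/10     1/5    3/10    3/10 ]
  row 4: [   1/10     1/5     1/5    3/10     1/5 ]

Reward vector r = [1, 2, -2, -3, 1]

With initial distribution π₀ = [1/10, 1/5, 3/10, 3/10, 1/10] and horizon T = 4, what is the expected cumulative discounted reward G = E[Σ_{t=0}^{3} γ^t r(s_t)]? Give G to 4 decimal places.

t=0: π = [0.1000, 0.2000, 0.3000, 0.3000, 0.1000], E[r] = -0.9000, γ^t·E[r] = -0.900000, running G = -0.900000
t=1: π = [0.1000, 0.1700, 0.2300, 0.2400, 0.2600], E[r] = -0.4800, γ^t·E[r] = -0.336000, running G = -1.236000
t=2: π = [0.1000, 0.1760, 0.2260, 0.2500, 0.2480], E[r] = -0.5020, γ^t·E[r] = -0.245980, running G = -1.481980
t=3: π = [0.1000, 0.1750, 0.2250, 0.2498, 0.2502], E[r] = -0.4992, γ^t·E[r] = -0.171226, running G = -1.653206

G = -1.6532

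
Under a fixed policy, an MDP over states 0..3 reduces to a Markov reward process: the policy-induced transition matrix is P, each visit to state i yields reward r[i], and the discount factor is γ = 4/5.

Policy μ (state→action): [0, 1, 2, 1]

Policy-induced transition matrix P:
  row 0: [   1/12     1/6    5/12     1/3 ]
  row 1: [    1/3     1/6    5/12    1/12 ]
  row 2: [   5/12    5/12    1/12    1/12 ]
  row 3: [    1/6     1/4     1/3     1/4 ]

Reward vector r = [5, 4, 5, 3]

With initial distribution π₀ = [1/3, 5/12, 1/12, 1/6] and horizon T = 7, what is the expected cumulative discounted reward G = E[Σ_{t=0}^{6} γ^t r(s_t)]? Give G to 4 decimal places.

t=0: π = [0.3333, 0.4167, 0.0833, 0.1667], E[r] = 4.2500, γ^t·E[r] = 4.250000, running G = 4.250000
t=1: π = [0.2292, 0.2014, 0.3750, 0.1944], E[r] = 4.4097, γ^t·E[r] = 3.527778, running G = 7.777778
t=2: π = [0.2749, 0.2766, 0.2755, 0.1730], E[r] = 4.3773, γ^t·E[r] = 2.801481, running G = 10.579259
t=3: π = [0.2587, 0.2500, 0.3104, 0.1809], E[r] = 4.3883, γ^t·E[r] = 2.246790, running G = 12.826049
t=4: π = [0.2644, 0.2593, 0.2981, 0.1782], E[r] = 4.3843, γ^t·E[r] = 1.795819, running G = 14.621868
t=5: π = [0.2624, 0.2560, 0.3024, 0.1791], E[r] = 4.3857, γ^t·E[r] = 1.437112, running G = 16.058980
t=6: π = [0.2631, 0.2572, 0.3009, 0.1788], E[r] = 4.3852, γ^t·E[r] = 1.149561, running G = 17.208541

G = 17.2085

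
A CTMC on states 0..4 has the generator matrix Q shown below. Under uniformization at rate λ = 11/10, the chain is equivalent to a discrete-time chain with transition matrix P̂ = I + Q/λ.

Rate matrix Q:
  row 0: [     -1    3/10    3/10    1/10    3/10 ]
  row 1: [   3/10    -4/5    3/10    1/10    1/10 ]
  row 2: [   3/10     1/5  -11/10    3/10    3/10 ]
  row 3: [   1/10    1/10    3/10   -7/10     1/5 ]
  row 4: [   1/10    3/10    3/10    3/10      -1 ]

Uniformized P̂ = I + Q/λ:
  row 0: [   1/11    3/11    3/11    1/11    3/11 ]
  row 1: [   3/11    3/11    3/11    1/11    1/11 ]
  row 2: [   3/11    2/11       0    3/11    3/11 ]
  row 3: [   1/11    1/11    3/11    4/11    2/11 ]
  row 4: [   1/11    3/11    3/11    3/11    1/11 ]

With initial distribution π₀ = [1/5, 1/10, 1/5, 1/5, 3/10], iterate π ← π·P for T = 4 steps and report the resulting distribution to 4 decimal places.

π = [0.1684, 0.2124, 0.2142, 0.2241, 0.1808]

t=0: π = [0.2000, 0.1000, 0.2000, 0.2000, 0.3000]
t=1: π = [0.1455, 0.2182, 0.2182, 0.2364, 0.1818]
t=2: π = [0.1702, 0.2099, 0.2132, 0.2281, 0.1785]
t=3: π = [0.1678, 0.2119, 0.2146, 0.2243, 0.1814]
t=4: π = [0.1684, 0.2124, 0.2142, 0.2241, 0.1808]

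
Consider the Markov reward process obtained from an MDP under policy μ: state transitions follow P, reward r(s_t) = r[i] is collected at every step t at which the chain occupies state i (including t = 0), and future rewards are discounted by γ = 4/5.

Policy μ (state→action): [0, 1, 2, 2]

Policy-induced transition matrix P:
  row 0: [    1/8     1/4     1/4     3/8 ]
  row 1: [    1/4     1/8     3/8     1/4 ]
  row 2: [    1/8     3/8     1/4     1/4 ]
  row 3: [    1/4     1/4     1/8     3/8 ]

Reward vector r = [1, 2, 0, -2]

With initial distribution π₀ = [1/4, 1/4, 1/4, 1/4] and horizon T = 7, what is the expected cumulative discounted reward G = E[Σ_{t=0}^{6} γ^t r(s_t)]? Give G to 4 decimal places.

G = 0.4453

t=0: π = [0.2500, 0.2500, 0.2500, 0.2500], E[r] = 0.2500, γ^t·E[r] = 0.250000, running G = 0.250000
t=1: π = [0.1875, 0.2500, 0.2500, 0.3125], E[r] = 0.0625, γ^t·E[r] = 0.050000, running G = 0.300000
t=2: π = [0.1953, 0.2500, 0.2422, 0.3125], E[r] = 0.0703, γ^t·E[r] = 0.045000, running G = 0.345000
t=3: π = [0.1953, 0.2490, 0.2422, 0.3135], E[r] = 0.0664, γ^t·E[r] = 0.034000, running G = 0.379000
t=4: π = [0.1953, 0.2491, 0.2419, 0.3136], E[r] = 0.0664, γ^t·E[r] = 0.027200, running G = 0.406200
t=5: π = [0.1953, 0.2491, 0.2419, 0.3136], E[r] = 0.0663, γ^t·E[r] = 0.021730, running G = 0.427930
t=6: π = [0.1953, 0.2491, 0.2419, 0.3136], E[r] = 0.0663, γ^t·E[r] = 0.017383, running G = 0.445313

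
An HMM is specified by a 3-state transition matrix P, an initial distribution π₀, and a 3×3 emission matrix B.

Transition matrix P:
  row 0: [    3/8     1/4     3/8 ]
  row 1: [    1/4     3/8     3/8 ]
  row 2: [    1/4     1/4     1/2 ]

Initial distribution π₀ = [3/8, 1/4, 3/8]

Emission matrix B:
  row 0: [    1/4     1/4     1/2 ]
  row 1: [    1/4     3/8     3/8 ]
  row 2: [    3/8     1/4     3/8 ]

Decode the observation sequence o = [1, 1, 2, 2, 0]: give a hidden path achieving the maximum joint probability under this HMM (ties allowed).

path = [2, 2, 2, 2, 2]

t=0: δ = [9.375e-02, 9.375e-02, 9.375e-02]  (obs o_0=1)
t=1: δ = [8.789e-03, 1.318e-02, 1.172e-02]  ψ = [0, 1, 2]  (obs o_1=1)
t=2: δ = [1.648e-03, 1.854e-03, 2.197e-03]  ψ = [0, 1, 2]  (obs o_2=2)
t=3: δ = [3.090e-04, 2.607e-04, 4.120e-04]  ψ = [0, 1, 2]  (obs o_3=2)
t=4: δ = [2.897e-05, 2.575e-05, 7.725e-05]  ψ = [0, 2, 2]  (obs o_4=0)
backtrack: best end state = 2; path = [2, 2, 2, 2, 2]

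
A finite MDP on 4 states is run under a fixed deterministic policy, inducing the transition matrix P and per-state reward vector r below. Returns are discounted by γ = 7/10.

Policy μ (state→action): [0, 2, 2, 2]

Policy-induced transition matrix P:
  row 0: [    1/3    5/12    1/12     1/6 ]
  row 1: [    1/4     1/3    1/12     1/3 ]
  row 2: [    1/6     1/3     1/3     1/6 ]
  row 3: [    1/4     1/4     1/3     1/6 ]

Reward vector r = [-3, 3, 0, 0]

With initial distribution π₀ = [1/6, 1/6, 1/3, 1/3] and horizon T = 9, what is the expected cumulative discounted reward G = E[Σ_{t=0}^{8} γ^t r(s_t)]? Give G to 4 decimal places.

t=0: π = [0.1667, 0.1667, 0.3333, 0.3333], E[r] = 0.0000, γ^t·E[r] = 0.000000, running G = 0.000000
t=1: π = [0.2361, 0.3194, 0.2500, 0.1944], E[r] = 0.2500, γ^t·E[r] = 0.175000, running G = 0.175000
t=2: π = [0.2488, 0.3368, 0.1944, 0.2199], E[r] = 0.2639, γ^t·E[r] = 0.129306, running G = 0.304306
t=3: π = [0.2545, 0.3357, 0.1869, 0.2228], E[r] = 0.2436, γ^t·E[r] = 0.083567, running G = 0.387872
t=4: π = [0.2556, 0.3360, 0.1858, 0.2226], E[r] = 0.2410, γ^t·E[r] = 0.057871, running G = 0.445743
t=5: π = [0.2558, 0.3361, 0.1854, 0.2227], E[r] = 0.2408, γ^t·E[r] = 0.040469, running G = 0.486212
t=6: π = [0.2559, 0.3361, 0.1854, 0.2227], E[r] = 0.2407, γ^t·E[r] = 0.028317, running G = 0.514529
t=7: π = [0.2559, 0.3361, 0.1853, 0.2227], E[r] = 0.2407, γ^t·E[r] = 0.019820, running G = 0.534349
t=8: π = [0.2559, 0.3361, 0.1853, 0.2227], E[r] = 0.2407, γ^t·E[r] = 0.013874, running G = 0.548223

G = 0.5482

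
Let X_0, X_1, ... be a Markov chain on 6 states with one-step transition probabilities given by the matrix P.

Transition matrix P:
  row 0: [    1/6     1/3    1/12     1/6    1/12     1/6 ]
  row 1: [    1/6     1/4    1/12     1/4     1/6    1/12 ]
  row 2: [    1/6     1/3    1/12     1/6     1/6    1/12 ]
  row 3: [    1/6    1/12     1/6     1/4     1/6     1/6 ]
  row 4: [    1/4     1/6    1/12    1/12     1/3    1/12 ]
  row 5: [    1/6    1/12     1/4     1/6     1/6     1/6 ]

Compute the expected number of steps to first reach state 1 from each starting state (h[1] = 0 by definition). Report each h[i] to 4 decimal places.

h = [4.3639, 0.0000, 4.3273, 5.6147, 5.0677, 5.5075]

First-step conditioning: h[1] = 0; for i ≠ 1, h[i] = 1 + Σ_k P[i][k]·h[k].
  h[0] = 1 + 1/6·h[0] + 1/12·h[2] + 1/6·h[3] + 1/12·h[4] + 1/6·h[5]
  h[2] = 1 + 1/6·h[0] + 1/12·h[2] + 1/6·h[3] + 1/6·h[4] + 1/12·h[5]
  h[3] = 1 + 1/6·h[0] + 1/6·h[2] + 1/4·h[3] + 1/6·h[4] + 1/6·h[5]
  h[4] = 1 + 1/4·h[0] + 1/12·h[2] + 1/12·h[3] + 1/3·h[4] + 1/12·h[5]
  h[5] = 1 + 1/6·h[0] + 1/4·h[2] + 1/6·h[3] + 1/6·h[4] + 1/6·h[5]
Solving the 5×5 linear system over states ≠ 1 gives exactly h = [177180/40601, 0, 15972/3691, 20724/3691, 205752/40601, 20328/3691] (h[1] = 0 is the target).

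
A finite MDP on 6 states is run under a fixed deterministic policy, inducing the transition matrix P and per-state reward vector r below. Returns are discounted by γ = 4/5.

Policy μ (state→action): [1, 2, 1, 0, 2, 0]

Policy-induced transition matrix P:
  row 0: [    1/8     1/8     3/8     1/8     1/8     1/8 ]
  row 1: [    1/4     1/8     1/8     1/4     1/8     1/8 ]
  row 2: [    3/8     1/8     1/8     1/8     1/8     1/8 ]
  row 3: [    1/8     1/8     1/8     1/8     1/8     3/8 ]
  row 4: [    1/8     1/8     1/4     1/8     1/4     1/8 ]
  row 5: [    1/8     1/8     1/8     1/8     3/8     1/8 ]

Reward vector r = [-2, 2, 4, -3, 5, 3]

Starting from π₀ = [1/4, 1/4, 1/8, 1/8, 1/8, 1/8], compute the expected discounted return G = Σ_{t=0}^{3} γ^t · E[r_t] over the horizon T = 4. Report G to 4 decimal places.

t=0: π = [0.2500, 0.2500, 0.1250, 0.1250, 0.1250, 0.1250], E[r] = 1.1250, γ^t·E[r] = 1.125000, running G = 1.125000
t=1: π = [0.1875, 0.1250, 0.2031, 0.1563, 0.1719, 0.1563], E[r] = 1.5469, γ^t·E[r] = 1.237500, running G = 2.362500
t=2: π = [0.1914, 0.1250, 0.1934, 0.1406, 0.1855, 0.1641], E[r] = 1.6387, γ^t·E[r] = 1.048750, running G = 3.411250
t=3: π = [0.1890, 0.1250, 0.1960, 0.1406, 0.1892, 0.1602], E[r] = 1.6609, γ^t·E[r] = 0.850375, running G = 4.261625

G = 4.2616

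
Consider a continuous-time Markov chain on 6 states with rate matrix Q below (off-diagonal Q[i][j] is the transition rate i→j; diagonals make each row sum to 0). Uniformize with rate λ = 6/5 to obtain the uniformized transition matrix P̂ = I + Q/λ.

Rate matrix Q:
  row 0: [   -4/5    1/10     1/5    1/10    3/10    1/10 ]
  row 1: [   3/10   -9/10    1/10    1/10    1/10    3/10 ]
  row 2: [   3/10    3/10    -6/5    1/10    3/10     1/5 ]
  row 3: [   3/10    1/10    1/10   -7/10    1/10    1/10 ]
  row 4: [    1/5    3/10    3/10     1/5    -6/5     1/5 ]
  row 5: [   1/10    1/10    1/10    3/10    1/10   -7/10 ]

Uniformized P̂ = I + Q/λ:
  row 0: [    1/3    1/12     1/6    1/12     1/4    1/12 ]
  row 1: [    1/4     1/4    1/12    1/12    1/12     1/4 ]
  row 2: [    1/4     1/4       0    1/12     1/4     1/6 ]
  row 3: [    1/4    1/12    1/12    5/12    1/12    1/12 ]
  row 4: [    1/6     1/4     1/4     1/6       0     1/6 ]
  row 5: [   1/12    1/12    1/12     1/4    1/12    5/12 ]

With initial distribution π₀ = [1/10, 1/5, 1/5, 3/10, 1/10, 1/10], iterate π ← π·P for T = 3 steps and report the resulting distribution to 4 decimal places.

t=0: π = [0.1000, 0.2000, 0.2000, 0.3000, 0.1000, 0.1000]
t=1: π = [0.2333, 0.1667, 0.0917, 0.2083, 0.1250, 0.1750]
t=2: π = [0.2299, 0.1472, 0.1160, 0.1924, 0.1271, 0.1875]
t=3: π = [0.2273, 0.1484, 0.1140, 0.1893, 0.1304, 0.1906]

π = [0.2273, 0.1484, 0.1140, 0.1893, 0.1304, 0.1906]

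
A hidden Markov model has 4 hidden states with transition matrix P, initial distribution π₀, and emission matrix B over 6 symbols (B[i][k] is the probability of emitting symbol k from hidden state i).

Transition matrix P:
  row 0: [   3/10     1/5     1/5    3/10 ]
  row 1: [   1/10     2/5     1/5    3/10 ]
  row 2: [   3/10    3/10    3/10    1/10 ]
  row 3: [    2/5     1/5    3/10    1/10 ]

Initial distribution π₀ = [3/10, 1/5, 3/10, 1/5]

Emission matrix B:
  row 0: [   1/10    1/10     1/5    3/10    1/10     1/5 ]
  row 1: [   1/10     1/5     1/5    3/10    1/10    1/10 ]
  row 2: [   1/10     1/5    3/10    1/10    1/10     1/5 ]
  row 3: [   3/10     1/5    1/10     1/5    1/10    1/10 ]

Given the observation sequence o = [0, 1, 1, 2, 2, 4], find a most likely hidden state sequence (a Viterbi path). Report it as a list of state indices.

path = [3, 2, 1, 1, 1, 1]

t=0: δ = [3.000e-02, 2.000e-02, 3.000e-02, 6.000e-02]  (obs o_0=0)
t=1: δ = [2.400e-03, 2.400e-03, 3.600e-03, 1.800e-03]  ψ = [3, 3, 3, 0]  (obs o_1=1)
t=2: δ = [1.080e-04, 2.160e-04, 2.160e-04, 1.440e-04]  ψ = [2, 2, 2, 0]  (obs o_2=1)
t=3: δ = [1.296e-05, 1.728e-05, 1.944e-05, 6.480e-06]  ψ = [2, 1, 2, 1]  (obs o_3=2)
t=4: δ = [1.166e-06, 1.382e-06, 1.750e-06, 5.184e-07]  ψ = [2, 1, 2, 1]  (obs o_4=2)
t=5: δ = [5.249e-08, 5.530e-08, 5.249e-08, 4.147e-08]  ψ = [2, 1, 2, 1]  (obs o_5=4)
backtrack: best end state = 1; path = [3, 2, 1, 1, 1, 1]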